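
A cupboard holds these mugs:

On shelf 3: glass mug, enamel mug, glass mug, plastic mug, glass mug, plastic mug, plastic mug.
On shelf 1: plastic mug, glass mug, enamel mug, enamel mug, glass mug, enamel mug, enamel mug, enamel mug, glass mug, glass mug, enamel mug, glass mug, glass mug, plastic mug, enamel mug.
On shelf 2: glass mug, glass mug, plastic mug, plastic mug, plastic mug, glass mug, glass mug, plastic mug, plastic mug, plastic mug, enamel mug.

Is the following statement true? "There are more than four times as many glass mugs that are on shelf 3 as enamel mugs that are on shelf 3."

|glass mugs on shelf 3| = 3.
|enamel mugs on shelf 3| = 1.
The claim requires 3 > 4 × 1 = 4, which does not hold.

False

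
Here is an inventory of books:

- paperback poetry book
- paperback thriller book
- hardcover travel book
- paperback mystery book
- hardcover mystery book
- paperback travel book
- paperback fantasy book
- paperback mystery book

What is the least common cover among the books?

Counts by cover: paperback 6, hardcover 2.
The minimum is 2, held uniquely by hardcover.

hardcover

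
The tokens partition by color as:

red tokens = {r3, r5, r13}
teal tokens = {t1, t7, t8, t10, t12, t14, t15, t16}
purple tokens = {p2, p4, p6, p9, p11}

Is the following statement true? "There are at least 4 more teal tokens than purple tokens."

|teal tokens| = 8.
|purple tokens| = 5.
The claim requires 8 − 5 = 3 ≥ 4, which does not hold.

False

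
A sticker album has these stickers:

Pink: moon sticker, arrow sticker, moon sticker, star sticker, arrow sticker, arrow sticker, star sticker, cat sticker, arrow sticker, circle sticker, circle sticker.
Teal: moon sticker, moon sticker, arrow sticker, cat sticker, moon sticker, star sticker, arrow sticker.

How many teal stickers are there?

7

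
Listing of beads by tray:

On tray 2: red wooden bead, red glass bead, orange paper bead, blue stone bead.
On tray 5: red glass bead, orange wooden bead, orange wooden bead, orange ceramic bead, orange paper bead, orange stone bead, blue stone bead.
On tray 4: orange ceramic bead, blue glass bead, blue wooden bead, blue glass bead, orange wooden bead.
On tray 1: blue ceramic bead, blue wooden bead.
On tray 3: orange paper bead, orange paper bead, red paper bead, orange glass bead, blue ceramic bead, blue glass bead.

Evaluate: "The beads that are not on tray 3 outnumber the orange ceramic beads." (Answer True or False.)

There are 18 beads that are not on tray 3.
There are 2 orange ceramic beads.
The claim requires 18 > 2, which holds.

True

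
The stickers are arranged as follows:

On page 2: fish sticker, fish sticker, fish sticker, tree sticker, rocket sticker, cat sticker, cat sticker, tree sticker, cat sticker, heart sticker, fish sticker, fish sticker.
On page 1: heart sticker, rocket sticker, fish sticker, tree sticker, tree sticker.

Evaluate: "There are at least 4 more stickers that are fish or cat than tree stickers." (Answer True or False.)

There are 9 stickers that are fish or cat.
There are 4 tree stickers.
The claim requires 9 − 4 = 5 ≥ 4, which holds.

True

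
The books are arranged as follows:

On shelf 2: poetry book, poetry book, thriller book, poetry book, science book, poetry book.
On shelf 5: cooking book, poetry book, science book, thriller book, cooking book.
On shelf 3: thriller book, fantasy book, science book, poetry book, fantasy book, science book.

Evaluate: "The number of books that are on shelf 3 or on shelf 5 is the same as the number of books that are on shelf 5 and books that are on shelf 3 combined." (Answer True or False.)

books on shelf 3 or on shelf 5: 11.
books on shelf 5: 5; books on shelf 3: 6; combined: 5 + 6 = 11.
The claim requires 11 = 11, which holds.

True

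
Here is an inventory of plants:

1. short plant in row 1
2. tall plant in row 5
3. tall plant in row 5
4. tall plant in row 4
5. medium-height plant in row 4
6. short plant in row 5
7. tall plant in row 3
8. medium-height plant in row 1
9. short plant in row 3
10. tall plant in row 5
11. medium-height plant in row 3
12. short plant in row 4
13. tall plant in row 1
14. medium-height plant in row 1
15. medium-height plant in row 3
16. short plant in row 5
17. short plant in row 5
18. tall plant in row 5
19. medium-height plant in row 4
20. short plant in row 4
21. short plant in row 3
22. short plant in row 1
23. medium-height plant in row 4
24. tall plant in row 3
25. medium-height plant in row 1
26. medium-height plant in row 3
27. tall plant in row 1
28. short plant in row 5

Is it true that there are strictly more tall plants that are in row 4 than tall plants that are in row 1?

|tall plants in row 4| = 1.
|tall plants in row 1| = 2.
The claim requires 1 > 2, which does not hold.

False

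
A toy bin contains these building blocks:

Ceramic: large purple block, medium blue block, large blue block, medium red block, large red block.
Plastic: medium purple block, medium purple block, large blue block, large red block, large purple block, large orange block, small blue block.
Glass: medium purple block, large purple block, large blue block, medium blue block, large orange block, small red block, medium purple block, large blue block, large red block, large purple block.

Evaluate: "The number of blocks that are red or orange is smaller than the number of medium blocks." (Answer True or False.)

False

|blocks that are red or orange| = 7.
|medium blocks| = 7.
The claim requires 7 < 7, which does not hold.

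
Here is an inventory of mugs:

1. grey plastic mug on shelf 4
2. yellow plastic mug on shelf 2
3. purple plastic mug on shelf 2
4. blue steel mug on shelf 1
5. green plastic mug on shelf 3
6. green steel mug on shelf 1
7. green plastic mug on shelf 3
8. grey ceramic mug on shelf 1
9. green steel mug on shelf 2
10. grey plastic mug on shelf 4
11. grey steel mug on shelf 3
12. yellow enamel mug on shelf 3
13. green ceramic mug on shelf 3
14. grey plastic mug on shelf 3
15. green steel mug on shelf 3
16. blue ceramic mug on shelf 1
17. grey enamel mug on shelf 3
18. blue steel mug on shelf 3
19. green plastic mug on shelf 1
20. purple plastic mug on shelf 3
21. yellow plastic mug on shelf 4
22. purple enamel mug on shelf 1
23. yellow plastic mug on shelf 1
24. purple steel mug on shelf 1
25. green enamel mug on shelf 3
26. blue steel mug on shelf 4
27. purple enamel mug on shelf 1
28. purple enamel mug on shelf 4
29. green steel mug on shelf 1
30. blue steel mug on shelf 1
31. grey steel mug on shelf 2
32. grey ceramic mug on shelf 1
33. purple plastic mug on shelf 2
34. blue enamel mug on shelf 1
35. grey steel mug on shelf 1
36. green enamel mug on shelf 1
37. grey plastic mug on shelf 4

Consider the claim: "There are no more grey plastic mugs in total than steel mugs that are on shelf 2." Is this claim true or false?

False

grey plastic mugs: 4.
steel mugs on shelf 2: 2.
The claim requires 4 ≤ 2, which does not hold.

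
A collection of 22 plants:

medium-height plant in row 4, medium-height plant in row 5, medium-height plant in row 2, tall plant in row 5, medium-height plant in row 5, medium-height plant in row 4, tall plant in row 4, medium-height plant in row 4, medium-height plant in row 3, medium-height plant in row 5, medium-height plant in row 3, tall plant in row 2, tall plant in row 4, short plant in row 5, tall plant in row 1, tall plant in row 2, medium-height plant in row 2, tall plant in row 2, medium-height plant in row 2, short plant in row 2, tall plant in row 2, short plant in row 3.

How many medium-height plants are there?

11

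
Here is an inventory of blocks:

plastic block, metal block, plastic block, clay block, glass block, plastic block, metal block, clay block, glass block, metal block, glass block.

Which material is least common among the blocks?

Counts by material: plastic 3, glass 3, metal 3, clay 2.
The minimum is 2, held uniquely by clay.

clay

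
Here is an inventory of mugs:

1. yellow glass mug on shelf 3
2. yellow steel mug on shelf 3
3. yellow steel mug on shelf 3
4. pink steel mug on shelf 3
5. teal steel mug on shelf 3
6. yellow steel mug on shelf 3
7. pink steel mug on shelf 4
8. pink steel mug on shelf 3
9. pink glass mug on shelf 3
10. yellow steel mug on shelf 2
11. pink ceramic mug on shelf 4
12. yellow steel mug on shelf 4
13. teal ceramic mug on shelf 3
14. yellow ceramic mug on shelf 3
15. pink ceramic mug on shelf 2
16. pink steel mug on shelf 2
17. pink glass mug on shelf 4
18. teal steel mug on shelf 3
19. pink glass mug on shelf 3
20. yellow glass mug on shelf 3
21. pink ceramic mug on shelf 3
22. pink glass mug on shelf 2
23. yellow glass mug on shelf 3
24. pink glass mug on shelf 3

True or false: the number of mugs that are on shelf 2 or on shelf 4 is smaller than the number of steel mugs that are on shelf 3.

|mugs on shelf 2 or on shelf 4| = 8.
|steel mugs on shelf 3| = 7.
The claim requires 8 < 7, which does not hold.

False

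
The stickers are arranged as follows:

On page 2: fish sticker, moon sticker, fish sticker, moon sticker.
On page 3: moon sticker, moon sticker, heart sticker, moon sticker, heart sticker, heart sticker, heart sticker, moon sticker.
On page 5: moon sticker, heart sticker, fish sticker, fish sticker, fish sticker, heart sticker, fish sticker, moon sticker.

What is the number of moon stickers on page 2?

2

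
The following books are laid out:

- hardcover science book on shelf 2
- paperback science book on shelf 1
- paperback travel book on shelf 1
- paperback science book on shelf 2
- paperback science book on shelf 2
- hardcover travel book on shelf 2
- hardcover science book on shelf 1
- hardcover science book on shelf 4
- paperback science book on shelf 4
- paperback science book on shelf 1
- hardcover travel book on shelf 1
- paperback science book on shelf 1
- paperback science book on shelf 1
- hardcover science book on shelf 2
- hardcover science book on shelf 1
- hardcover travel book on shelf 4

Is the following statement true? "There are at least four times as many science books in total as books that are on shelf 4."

True

|science books| = 12.
|books on shelf 4| = 3.
The claim requires 12 ≥ 4 × 3 = 12, which holds.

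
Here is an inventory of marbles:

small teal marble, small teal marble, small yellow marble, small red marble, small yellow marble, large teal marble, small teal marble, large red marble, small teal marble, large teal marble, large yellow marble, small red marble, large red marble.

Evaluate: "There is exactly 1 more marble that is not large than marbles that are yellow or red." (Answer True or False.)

marbles that are not large: 8.
marbles that are yellow or red: 7.
The claim requires 8 − 7 (= 1) to equal 1, which holds.

True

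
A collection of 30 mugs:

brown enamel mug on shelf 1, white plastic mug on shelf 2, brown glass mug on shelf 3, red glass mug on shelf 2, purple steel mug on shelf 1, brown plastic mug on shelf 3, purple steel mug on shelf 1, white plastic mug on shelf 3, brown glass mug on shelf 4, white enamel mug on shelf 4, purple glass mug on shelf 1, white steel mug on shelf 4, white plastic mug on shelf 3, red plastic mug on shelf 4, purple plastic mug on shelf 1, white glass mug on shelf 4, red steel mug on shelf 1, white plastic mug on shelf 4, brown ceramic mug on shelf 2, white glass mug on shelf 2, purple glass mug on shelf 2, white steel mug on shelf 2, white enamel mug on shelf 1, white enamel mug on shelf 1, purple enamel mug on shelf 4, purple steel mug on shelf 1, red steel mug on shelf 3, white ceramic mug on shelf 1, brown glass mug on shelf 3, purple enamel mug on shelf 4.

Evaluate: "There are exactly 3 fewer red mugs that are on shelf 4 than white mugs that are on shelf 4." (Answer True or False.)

red mugs on shelf 4: 1.
white mugs on shelf 4: 4.
The claim requires 4 − 1 (= 3) to equal 3, which holds.

True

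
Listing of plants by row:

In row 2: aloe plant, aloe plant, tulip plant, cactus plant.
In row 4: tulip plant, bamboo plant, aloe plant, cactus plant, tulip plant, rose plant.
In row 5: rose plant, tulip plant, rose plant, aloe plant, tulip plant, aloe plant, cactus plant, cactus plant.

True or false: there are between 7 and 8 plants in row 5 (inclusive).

True

|plants in row 5| = 8.
The claim requires 7 ≤ 8 ≤ 8, which holds.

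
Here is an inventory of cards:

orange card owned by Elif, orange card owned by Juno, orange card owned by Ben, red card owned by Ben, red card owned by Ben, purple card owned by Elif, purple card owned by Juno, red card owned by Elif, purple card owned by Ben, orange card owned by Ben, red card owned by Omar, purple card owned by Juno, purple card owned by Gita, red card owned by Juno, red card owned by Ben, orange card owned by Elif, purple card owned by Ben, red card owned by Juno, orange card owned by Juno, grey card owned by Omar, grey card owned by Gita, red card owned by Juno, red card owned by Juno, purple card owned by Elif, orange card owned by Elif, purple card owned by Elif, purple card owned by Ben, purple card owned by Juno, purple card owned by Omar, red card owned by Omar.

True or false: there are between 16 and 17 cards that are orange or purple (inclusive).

False

cards that are orange or purple: 18.
The claim requires 16 ≤ 18 ≤ 17, which does not hold.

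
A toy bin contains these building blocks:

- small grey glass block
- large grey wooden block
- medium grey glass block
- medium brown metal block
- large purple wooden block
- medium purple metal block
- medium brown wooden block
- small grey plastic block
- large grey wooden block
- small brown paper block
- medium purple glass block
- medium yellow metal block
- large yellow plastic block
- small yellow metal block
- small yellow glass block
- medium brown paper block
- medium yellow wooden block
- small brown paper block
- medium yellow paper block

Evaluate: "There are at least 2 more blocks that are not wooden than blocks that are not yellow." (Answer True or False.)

False

blocks that are not wooden: 14.
blocks that are not yellow: 13.
The claim requires 14 − 13 = 1 ≥ 2, which does not hold.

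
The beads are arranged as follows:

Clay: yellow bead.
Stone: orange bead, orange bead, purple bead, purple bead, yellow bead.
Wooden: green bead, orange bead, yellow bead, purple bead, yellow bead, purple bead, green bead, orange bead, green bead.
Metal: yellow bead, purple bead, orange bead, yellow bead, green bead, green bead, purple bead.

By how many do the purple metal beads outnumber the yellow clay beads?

purple metal beads: 2.
yellow clay beads: 1.
2 − 1 = 1.

1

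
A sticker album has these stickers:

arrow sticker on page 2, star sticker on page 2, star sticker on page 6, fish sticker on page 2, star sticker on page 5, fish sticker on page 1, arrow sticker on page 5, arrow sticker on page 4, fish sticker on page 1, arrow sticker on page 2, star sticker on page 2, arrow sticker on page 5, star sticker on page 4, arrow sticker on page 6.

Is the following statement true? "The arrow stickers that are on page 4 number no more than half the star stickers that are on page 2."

There is 1 arrow sticker on page 4.
There are 2 star stickers on page 2.
The claim requires 2 × 1 = 2 ≤ 2, which holds.

True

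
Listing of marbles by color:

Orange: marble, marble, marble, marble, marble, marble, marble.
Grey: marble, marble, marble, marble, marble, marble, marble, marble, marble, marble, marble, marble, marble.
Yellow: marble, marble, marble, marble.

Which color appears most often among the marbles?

Counts by color: grey 13, orange 7, yellow 4.
The maximum is 13, held uniquely by grey.

grey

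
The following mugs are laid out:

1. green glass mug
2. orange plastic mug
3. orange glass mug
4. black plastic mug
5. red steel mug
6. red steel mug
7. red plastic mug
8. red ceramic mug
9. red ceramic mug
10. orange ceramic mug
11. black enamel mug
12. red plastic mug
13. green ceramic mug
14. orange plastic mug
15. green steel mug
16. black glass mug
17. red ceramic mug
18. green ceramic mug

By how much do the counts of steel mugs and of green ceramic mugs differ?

1

steel mugs: 3. green ceramic mugs: 2.
|3 − 2| = 3 − 2 = 1.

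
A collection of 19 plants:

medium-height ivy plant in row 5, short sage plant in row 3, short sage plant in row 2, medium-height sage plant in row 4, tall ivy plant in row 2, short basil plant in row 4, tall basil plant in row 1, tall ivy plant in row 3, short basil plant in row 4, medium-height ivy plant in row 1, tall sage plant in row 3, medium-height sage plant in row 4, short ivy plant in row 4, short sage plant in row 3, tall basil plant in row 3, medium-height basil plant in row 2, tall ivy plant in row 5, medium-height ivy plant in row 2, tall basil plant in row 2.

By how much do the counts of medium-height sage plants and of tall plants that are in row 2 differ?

0

medium-height sage plants: 2. tall plants in row 2: 2.
|2 − 2| = 2 − 2 = 0.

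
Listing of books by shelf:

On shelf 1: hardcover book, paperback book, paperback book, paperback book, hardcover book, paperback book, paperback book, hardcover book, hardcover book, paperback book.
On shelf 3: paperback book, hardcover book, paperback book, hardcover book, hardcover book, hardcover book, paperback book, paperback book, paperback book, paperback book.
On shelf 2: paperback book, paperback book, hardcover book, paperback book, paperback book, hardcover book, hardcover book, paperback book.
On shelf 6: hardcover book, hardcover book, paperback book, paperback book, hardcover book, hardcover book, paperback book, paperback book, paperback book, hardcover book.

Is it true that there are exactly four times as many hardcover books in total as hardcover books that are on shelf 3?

hardcover books: 16.
hardcover books on shelf 3: 4.
The claim requires 16 = 4 × 4 = 16, which holds.

True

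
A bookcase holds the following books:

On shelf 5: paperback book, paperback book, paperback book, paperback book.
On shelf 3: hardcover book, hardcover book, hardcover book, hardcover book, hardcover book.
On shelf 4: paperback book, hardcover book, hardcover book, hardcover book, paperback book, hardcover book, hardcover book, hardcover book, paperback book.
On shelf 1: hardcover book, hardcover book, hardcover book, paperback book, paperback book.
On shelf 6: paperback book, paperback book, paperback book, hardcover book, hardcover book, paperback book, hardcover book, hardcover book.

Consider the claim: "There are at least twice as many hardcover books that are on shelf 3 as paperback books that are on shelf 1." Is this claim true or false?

There are 5 hardcover books on shelf 3.
There are 2 paperback books on shelf 1.
The claim requires 5 ≥ 2 × 2 = 4, which holds.

True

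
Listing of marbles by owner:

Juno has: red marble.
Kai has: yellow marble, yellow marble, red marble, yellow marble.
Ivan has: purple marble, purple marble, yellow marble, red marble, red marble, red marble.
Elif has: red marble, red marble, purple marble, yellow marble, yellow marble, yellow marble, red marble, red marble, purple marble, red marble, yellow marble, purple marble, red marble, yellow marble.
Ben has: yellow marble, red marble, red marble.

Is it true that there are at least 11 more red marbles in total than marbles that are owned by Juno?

|red marbles| = 13.
|marbles owned by Juno| = 1.
The claim requires 13 − 1 = 12 ≥ 11, which holds.

True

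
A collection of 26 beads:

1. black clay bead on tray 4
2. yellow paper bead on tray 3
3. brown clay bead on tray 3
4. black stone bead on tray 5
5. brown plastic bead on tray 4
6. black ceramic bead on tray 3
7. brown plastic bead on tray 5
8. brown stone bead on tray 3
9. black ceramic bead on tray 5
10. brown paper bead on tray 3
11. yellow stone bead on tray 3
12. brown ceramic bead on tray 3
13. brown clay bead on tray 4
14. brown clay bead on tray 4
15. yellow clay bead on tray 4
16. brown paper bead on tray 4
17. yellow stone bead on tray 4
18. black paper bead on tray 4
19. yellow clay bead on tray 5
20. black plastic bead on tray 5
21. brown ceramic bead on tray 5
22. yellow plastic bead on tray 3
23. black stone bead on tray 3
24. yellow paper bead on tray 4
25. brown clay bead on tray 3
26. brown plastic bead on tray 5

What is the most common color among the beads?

Counts by color: brown 12, yellow 7, black 7.
The maximum is 12, held uniquely by brown.

brown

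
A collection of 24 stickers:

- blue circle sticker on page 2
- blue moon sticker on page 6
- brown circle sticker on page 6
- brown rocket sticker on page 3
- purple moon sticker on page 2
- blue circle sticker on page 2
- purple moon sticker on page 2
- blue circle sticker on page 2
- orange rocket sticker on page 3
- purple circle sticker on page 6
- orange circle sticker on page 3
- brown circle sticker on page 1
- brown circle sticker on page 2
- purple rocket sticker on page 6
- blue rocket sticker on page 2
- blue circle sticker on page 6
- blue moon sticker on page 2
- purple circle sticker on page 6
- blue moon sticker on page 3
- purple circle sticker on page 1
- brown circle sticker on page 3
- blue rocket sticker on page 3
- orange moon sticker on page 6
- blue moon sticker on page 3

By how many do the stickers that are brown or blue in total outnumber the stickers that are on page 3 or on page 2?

stickers that are brown or blue: 15.
stickers on page 3 or on page 2: 15.
15 − 15 = 0.

0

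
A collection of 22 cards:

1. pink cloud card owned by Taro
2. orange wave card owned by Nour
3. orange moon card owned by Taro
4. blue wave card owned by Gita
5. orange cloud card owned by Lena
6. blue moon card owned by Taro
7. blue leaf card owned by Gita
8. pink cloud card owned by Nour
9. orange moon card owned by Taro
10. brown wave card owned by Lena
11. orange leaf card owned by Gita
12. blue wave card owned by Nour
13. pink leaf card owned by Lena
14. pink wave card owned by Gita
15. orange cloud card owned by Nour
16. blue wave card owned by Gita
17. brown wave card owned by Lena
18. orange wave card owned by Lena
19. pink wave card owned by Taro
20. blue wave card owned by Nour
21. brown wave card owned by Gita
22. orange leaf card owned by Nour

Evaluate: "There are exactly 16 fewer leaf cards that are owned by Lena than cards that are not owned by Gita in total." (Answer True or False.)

leaf cards owned by Lena: 1.
cards that are not owned by Gita: 16.
The claim requires 16 − 1 (= 15) to equal 16, which does not hold.

False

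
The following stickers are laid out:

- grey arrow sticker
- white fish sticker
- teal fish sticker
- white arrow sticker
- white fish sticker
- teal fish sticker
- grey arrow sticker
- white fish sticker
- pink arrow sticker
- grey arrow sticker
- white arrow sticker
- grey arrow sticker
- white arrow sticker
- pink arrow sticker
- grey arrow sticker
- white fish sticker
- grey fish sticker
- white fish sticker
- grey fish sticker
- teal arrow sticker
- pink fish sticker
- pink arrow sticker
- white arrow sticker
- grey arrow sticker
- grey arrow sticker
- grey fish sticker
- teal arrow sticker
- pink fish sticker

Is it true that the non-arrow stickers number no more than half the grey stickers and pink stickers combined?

False

|non-arrow stickers| = 12.
grey stickers: 10; pink stickers: 5; combined: 10 + 5 = 15.
The claim requires 2 × 12 = 24 ≤ 15, which does not hold.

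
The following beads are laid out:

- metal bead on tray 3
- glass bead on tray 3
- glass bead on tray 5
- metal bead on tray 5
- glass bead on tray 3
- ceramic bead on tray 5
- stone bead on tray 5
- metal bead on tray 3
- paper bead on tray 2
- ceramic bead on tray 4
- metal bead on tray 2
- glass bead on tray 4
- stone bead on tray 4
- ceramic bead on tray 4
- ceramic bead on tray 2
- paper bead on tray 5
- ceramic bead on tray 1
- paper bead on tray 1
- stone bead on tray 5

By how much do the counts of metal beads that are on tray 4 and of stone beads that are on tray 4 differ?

1

metal beads on tray 4: 0. stone beads on tray 4: 1.
|0 − 1| = 1 − 0 = 1.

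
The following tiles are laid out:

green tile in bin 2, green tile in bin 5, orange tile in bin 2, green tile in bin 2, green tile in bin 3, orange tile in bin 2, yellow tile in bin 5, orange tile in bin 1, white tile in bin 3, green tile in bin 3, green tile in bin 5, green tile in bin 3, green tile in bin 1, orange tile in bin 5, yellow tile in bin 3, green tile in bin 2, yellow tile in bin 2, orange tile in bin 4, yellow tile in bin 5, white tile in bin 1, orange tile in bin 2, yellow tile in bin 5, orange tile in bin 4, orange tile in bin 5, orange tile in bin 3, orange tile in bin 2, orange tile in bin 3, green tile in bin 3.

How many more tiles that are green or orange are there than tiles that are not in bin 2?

1

tiles that are green or orange: 21.
tiles that are not in bin 2: 20.
21 − 20 = 1.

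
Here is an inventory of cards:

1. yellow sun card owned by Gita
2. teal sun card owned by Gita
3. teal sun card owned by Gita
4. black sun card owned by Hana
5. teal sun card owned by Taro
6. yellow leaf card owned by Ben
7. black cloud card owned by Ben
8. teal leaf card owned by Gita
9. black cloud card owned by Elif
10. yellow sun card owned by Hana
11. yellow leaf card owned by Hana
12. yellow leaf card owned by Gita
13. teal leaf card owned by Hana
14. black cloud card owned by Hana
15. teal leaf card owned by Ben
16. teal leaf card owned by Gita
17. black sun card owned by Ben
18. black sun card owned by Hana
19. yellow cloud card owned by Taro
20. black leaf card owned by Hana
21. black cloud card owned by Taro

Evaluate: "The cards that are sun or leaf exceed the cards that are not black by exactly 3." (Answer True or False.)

True

There are 16 cards that are sun or leaf.
There are 13 cards that are not black.
The claim requires 16 − 13 (= 3) to equal 3, which holds.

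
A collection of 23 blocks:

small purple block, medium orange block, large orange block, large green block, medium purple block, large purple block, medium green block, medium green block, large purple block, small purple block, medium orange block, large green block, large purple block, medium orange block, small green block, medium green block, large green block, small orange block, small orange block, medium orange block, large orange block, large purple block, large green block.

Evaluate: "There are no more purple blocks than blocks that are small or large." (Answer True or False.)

True

There are 7 purple blocks.
There are 15 blocks that are small or large.
The claim requires 7 ≤ 15, which holds.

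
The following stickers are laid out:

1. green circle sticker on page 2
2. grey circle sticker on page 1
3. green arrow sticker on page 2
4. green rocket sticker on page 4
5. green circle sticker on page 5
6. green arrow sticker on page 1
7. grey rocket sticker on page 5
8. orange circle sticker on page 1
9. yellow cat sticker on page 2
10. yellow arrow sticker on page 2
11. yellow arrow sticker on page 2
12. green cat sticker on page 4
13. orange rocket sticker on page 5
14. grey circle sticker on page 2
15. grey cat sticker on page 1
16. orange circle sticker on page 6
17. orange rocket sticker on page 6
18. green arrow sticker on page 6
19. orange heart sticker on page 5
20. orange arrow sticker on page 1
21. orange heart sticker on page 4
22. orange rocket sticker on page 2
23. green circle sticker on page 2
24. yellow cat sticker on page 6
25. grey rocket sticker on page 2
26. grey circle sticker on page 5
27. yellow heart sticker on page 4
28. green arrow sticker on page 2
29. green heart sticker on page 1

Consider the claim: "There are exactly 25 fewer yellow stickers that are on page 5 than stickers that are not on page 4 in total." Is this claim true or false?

|yellow stickers on page 5| = 0.
|stickers that are not on page 4| = 25.
The claim requires 25 − 0 (= 25) to equal 25, which holds.

True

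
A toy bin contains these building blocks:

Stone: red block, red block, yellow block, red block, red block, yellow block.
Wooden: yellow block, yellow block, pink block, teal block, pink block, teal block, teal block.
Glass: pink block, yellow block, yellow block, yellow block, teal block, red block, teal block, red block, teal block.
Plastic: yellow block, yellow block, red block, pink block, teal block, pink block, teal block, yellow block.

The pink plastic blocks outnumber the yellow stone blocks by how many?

pink plastic blocks: 2.
yellow stone blocks: 2.
2 − 2 = 0.

0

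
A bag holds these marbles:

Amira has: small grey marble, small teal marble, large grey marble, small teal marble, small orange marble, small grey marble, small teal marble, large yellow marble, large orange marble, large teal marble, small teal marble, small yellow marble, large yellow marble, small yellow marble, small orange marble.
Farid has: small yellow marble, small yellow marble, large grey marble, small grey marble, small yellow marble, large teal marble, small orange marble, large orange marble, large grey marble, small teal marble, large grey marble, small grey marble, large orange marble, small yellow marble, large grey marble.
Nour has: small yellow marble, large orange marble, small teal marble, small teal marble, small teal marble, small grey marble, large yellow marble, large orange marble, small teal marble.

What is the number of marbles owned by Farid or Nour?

Farid: 15; Nour: 9; together 15 + 9 = 24.

24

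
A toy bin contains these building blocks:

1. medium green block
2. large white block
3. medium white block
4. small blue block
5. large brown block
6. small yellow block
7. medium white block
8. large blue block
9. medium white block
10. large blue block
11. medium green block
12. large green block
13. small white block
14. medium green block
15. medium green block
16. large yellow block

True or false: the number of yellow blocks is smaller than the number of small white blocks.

False

yellow blocks: 2.
small white blocks: 1.
The claim requires 2 < 1, which does not hold.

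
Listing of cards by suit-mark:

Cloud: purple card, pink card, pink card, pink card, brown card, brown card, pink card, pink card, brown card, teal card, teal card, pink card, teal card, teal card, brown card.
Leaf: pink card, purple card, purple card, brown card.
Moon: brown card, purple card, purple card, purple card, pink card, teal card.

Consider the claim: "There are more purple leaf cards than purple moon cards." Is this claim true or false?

There are 2 purple leaf cards.
There are 3 purple moon cards.
The claim requires 2 > 3, which does not hold.

False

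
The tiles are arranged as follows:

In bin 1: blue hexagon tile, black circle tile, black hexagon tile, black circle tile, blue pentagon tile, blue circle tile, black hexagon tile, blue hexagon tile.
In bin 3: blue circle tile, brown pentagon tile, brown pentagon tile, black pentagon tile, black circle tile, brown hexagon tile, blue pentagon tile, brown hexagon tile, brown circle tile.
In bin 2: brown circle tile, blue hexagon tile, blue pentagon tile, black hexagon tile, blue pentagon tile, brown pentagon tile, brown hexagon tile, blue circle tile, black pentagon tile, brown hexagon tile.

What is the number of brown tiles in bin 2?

4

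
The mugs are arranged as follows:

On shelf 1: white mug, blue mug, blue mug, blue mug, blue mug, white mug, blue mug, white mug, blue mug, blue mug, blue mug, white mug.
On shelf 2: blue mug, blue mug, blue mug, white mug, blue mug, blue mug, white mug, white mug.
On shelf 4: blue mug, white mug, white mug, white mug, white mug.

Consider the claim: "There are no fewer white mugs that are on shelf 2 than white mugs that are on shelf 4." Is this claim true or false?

False

white mugs on shelf 2: 3.
white mugs on shelf 4: 4.
The claim requires 3 ≥ 4, which does not hold.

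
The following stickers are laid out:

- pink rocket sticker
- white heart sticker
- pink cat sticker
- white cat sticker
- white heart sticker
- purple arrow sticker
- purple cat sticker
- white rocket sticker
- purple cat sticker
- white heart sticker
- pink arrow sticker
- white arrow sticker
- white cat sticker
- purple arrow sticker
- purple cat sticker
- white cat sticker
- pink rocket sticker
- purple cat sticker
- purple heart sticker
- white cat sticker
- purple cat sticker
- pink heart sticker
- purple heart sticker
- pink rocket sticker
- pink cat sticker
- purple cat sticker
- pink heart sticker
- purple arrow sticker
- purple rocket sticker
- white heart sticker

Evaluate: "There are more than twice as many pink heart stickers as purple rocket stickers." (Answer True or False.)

False

|pink heart stickers| = 2.
|purple rocket stickers| = 1.
The claim requires 2 > 2 × 1 = 2, which does not hold.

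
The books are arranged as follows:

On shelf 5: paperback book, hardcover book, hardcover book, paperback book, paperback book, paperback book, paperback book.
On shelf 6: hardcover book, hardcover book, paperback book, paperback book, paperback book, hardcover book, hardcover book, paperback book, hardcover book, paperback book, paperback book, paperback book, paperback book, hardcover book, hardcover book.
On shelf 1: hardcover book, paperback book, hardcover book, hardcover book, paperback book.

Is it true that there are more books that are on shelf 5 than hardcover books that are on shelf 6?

|books on shelf 5| = 7.
|hardcover books on shelf 6| = 7.
The claim requires 7 > 7, which does not hold.

False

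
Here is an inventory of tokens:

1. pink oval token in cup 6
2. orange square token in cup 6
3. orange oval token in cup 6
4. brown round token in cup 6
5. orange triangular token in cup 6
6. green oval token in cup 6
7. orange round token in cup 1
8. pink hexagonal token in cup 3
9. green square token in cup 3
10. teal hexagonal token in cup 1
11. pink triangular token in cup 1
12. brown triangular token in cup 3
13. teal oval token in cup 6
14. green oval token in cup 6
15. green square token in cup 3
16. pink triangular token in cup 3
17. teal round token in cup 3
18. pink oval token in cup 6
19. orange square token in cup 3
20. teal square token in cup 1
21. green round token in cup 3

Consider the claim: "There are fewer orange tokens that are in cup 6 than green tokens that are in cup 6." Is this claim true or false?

There are 3 orange tokens in cup 6.
There are 2 green tokens in cup 6.
The claim requires 3 < 2, which does not hold.

False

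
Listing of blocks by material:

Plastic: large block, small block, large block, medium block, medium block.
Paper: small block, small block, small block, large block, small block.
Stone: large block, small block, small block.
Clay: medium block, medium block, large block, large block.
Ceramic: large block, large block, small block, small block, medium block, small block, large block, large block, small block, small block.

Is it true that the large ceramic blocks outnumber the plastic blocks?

False

|large ceramic blocks| = 4.
|plastic blocks| = 5.
The claim requires 4 > 5, which does not hold.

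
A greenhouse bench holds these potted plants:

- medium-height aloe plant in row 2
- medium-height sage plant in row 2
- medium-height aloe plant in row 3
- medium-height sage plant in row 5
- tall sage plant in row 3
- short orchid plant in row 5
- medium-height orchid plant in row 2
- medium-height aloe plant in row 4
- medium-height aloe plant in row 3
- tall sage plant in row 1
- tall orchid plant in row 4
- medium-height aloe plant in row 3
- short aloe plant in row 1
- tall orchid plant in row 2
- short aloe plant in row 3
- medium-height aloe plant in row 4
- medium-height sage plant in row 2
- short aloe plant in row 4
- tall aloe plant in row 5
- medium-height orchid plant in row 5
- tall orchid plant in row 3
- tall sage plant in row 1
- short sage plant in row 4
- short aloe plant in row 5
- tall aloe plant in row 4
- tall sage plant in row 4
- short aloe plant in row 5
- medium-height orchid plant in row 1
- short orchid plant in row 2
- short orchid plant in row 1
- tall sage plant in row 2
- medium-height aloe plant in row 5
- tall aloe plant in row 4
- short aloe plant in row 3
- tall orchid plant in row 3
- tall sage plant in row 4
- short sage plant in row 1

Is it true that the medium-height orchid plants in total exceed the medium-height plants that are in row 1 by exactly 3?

False

medium-height orchid plants: 3.
medium-height plants in row 1: 1.
The claim requires 3 − 1 (= 2) to equal 3, which does not hold.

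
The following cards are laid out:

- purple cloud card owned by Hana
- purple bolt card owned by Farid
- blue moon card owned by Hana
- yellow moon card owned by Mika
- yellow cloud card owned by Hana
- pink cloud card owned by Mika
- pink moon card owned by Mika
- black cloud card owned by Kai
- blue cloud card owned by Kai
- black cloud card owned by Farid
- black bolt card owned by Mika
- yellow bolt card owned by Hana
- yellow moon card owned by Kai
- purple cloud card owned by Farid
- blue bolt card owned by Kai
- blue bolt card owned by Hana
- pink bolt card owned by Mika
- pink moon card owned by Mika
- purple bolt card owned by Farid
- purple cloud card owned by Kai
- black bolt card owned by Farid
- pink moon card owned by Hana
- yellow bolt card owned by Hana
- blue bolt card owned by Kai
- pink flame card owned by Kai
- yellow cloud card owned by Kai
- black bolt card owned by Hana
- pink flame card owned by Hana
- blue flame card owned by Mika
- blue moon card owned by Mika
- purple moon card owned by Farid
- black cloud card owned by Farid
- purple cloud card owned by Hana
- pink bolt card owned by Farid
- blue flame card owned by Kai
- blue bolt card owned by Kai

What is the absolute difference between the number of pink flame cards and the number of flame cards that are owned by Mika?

1

pink flame cards: 2. flame cards owned by Mika: 1.
|2 − 1| = 2 − 1 = 1.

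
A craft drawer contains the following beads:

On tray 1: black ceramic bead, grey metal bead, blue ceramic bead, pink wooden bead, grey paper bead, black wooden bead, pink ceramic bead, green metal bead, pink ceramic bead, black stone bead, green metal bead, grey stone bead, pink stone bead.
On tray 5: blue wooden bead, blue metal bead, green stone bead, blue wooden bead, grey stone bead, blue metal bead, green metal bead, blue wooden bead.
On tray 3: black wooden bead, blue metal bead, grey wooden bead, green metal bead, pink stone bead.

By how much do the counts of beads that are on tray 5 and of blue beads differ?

1

beads on tray 5: 8. blue beads: 7.
|8 − 7| = 8 − 7 = 1.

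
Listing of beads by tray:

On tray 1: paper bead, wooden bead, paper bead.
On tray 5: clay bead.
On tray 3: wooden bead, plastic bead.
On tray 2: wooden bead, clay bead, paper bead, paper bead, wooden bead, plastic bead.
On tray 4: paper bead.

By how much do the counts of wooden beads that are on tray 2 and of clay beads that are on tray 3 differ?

wooden beads on tray 2: 2. clay beads on tray 3: 0.
|2 − 0| = 2 − 0 = 2.

2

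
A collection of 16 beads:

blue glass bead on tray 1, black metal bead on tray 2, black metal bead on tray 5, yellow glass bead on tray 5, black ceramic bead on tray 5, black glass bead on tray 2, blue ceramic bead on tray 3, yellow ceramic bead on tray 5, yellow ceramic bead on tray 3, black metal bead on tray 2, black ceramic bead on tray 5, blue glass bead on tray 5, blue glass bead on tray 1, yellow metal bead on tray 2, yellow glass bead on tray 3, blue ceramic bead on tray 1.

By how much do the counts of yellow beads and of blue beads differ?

0

yellow beads: 5. blue beads: 5.
|5 − 5| = 5 − 5 = 0.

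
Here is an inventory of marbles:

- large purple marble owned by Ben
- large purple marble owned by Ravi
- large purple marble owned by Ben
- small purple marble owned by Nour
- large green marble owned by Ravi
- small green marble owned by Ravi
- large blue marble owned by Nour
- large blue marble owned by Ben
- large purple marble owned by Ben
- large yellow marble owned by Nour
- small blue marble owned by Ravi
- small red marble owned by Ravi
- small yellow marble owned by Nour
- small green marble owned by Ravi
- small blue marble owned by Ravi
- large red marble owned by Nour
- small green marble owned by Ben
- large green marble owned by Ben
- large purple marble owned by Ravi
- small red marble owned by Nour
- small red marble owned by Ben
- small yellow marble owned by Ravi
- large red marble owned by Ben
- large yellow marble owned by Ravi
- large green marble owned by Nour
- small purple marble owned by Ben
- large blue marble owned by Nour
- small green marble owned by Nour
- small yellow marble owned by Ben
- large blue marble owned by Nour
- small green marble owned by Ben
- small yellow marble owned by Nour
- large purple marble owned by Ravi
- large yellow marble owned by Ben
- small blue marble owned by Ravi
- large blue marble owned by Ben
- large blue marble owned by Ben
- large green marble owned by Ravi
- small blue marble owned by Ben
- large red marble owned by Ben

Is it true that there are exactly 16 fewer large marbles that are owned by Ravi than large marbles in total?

Count of large marbles owned by Ravi: 6.
There are 22 large marbles.
The claim requires 22 − 6 (= 16) to equal 16, which holds.

True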